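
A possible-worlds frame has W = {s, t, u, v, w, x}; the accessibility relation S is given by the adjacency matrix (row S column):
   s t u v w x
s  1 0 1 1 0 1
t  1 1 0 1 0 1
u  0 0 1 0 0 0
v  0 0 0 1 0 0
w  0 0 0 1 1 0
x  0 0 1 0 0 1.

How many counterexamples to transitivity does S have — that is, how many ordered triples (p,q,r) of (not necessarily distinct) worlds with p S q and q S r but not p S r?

Enumerating: (t,s,u), (t,x,u).

2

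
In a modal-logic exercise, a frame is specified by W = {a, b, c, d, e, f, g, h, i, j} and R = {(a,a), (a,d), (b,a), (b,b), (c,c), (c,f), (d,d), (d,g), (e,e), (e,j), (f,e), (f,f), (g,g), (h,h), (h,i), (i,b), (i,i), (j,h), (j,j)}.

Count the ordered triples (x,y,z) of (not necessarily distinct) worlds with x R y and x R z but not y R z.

9

Enumerating: (a,d,a), (b,a,b), (c,f,c), (d,g,d), (e,j,e), (f,e,f), (h,i,h), (i,b,i), (j,h,j).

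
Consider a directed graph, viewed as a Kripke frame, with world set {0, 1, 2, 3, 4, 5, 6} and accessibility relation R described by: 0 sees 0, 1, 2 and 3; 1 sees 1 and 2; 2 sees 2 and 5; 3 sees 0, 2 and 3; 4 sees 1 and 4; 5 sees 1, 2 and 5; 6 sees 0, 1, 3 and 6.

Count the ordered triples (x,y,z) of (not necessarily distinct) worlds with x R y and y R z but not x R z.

Enumerating: (0,2,5), (1,2,5), (2,5,1), (3,0,1), (3,2,5), (4,1,2), (6,0,2), (6,1,2), (6,3,2).

9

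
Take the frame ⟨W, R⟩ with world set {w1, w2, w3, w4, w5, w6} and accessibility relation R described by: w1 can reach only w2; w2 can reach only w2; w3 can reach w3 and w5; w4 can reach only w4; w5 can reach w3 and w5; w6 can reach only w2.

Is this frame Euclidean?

Euclidean: yes — any two successors of a common world are R-related.

Yes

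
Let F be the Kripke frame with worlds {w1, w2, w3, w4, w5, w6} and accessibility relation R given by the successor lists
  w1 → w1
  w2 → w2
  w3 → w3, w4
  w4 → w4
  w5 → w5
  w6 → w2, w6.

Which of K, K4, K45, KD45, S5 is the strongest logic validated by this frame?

K4

Transitive (axiom 4): yes — every two-step R-path is closed by a direct edge.
Euclidean (axiom 5): no — w3 R w4 and w3 R w3, but not w4 R w3.
Serial (axiom D): yes — every world has a successor (e.g. w1 R w1).
Reflexive (axiom T): yes — every world is R-related to itself.
So F validates K, K4; K45 would additionally require R to be Euclidean. The strongest is K4.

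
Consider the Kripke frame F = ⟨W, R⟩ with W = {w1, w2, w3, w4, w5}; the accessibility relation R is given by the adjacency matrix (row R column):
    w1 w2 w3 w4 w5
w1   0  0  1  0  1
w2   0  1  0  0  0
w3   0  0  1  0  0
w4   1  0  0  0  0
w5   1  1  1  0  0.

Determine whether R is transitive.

No

Transitive: no — w1 R w5 and w5 R w2, but not w1 R w2.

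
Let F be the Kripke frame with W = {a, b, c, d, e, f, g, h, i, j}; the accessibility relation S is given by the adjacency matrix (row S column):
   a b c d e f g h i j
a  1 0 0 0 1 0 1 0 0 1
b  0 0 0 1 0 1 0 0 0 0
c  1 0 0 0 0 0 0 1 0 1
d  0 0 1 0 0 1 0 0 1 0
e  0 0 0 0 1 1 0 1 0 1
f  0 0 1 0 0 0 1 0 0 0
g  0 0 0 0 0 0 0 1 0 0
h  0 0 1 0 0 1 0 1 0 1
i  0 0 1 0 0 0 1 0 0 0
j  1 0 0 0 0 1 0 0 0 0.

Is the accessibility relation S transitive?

No

Transitive: no — a S e and e S f, but not a S f.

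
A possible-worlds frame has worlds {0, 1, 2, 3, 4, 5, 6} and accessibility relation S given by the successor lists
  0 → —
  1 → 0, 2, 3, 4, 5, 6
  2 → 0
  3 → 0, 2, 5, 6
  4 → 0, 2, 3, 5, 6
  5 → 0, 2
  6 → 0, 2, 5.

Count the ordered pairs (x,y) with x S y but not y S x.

21

Enumerating: (1,0), (1,2), (1,3), (1,4), (1,5), (1,6), (2,0), (3,0), (3,2), (3,5), (3,6), (4,0), … and 9 more.
Total: 21.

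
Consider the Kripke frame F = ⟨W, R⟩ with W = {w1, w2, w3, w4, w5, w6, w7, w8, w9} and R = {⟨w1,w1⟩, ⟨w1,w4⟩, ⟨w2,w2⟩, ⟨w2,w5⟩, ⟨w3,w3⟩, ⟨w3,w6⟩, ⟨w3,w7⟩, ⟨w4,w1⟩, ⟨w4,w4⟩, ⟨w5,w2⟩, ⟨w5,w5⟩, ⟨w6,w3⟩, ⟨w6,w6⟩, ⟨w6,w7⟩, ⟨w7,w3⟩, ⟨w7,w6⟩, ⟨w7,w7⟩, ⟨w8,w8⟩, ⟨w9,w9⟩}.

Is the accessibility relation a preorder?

Reflexive: yes — every world is R-related to itself.
Transitive: yes — every two-step R-path is closed by a direct edge.
So R is a preorder.

Yes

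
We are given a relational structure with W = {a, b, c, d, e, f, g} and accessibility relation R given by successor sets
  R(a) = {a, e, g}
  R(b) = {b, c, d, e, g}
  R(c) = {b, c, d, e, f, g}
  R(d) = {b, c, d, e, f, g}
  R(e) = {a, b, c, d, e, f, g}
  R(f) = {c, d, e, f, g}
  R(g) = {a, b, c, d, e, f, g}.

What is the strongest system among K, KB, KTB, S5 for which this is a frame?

Symmetric (axiom B): yes — every pair in R has its reverse in R.
Reflexive (axiom T): yes — every world is R-related to itself.
Euclidean (axiom 5): no — c R b and c R f, but not b R f.
So F validates K, KB, KTB; S5 would additionally require R to be Euclidean. The strongest is KTB.

KTB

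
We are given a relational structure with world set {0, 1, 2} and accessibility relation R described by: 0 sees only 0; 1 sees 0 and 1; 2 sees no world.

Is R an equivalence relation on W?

No

Reflexive: no — 2 is not related to itself.
Symmetric: no — 1 R 0 but not 0 R 1.
Transitive: yes — every two-step R-path is closed by a direct edge.
So R is not an equivalence relation.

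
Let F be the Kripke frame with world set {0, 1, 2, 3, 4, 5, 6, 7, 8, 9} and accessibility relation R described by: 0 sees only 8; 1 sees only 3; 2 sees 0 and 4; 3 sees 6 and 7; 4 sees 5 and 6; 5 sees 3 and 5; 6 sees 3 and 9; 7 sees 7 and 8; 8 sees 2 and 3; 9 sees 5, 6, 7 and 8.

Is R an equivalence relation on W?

No

Reflexive: no — 0 is not related to itself.
Symmetric: no — 0 R 8 but not 8 R 0.
Transitive: no — 0 R 8 and 8 R 2, but not 0 R 2.
So R is not an equivalence relation.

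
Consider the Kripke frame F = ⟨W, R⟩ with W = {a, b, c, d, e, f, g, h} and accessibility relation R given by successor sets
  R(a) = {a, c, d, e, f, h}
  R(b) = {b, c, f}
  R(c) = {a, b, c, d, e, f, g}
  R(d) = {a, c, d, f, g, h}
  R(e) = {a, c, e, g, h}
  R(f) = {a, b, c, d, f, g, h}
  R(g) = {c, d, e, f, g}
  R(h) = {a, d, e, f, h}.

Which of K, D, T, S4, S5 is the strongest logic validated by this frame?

T

Serial (axiom D): yes — every world has a successor (e.g. a R a).
Reflexive (axiom T): yes — every world is R-related to itself.
Transitive (axiom 4): no — a R c and c R b, but not a R b.
Euclidean (axiom 5): no — a R c and a R h, but not c R h.
So F validates K, D, T; S4 would additionally require R to be transitive. The strongest is T.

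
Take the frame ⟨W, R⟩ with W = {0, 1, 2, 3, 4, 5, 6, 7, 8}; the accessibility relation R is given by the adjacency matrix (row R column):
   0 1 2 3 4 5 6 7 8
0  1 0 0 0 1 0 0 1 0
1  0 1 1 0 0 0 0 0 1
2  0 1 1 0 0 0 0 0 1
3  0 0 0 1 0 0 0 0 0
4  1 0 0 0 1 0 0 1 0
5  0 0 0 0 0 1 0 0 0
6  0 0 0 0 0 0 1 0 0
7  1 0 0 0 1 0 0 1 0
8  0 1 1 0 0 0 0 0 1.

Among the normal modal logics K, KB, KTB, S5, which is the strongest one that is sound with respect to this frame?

Symmetric (axiom B): yes — every pair in R has its reverse in R.
Reflexive (axiom T): yes — every world is R-related to itself.
Euclidean (axiom 5): yes — any two successors of a common world are R-related.
So F validates K, KB, KTB, S5. The strongest is S5.

S5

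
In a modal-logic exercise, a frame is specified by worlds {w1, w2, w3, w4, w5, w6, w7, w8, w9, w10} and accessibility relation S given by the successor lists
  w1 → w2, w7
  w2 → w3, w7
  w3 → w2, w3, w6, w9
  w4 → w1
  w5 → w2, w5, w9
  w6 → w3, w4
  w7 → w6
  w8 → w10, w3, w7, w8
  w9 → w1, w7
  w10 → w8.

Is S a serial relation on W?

Yes

Serial: yes — every world has a successor (e.g. w1 S w2).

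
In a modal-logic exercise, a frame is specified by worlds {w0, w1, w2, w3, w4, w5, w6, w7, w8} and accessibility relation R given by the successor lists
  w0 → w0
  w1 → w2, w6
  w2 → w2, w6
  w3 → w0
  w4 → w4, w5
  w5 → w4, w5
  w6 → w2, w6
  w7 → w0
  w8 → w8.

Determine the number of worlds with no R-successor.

R is serial; there are no such worlds.

0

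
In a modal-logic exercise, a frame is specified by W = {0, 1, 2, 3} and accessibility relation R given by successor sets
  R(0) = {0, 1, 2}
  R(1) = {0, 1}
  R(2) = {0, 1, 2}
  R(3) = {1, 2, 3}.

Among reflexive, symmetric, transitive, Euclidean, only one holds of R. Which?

Reflexive: yes — every world is R-related to itself.
Symmetric: no — 2 R 1 but not 1 R 2.
Transitive: no — 1 R 0 and 0 R 2, but not 1 R 2.
Euclidean: no — 0 R 1 and 0 R 2, but not 1 R 2.
Only reflexive holds.

reflexive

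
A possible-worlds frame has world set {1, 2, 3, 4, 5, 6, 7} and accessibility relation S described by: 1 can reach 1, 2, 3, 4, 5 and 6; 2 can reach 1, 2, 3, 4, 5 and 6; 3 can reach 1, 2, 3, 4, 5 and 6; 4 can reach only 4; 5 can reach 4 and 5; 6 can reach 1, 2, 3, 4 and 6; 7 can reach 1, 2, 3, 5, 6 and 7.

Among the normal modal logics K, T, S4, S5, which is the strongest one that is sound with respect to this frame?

Reflexive (axiom T): yes — every world is S-related to itself.
Transitive (axiom 4): no — 6 S 1 and 1 S 5, but not 6 S 5.
Euclidean (axiom 5): no — 1 S 4 and 1 S 2, but not 4 S 2.
So F validates K, T; S4 would additionally require S to be transitive. The strongest is T.

T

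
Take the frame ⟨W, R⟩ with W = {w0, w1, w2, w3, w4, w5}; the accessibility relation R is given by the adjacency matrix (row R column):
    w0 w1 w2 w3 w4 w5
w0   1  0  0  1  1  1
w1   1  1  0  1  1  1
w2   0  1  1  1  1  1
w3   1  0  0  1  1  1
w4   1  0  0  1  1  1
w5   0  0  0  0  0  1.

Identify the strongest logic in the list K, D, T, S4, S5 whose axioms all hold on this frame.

Serial (axiom D): yes — every world has a successor (e.g. w0 R w0).
Reflexive (axiom T): yes — every world is R-related to itself.
Transitive (axiom 4): no — w2 R w1 and w1 R w0, but not w2 R w0.
Euclidean (axiom 5): no — w0 R w5 and w0 R w3, but not w5 R w3.
So F validates K, D, T; S4 would additionally require R to be transitive. The strongest is T.

T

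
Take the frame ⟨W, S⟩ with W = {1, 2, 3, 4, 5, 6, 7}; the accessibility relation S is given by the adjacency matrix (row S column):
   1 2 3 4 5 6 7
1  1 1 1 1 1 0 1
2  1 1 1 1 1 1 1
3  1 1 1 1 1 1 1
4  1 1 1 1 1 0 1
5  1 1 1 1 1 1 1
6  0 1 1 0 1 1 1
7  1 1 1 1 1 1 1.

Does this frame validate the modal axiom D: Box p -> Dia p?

By correspondence theory, D is valid on a frame iff S is serial.
Serial: yes — every world has a successor (e.g. 1 S 1).

Yes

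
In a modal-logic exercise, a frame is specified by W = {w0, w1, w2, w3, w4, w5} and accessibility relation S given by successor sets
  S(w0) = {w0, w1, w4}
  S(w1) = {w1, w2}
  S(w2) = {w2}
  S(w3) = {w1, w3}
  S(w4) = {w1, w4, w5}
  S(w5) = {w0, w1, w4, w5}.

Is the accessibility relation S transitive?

No

Transitive: no — w0 S w1 and w1 S w2, but not w0 S w2.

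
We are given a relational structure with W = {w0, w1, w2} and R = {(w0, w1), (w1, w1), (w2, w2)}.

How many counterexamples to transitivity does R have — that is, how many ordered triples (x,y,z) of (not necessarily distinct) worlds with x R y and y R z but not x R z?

0

R is transitive; there are no such tuples.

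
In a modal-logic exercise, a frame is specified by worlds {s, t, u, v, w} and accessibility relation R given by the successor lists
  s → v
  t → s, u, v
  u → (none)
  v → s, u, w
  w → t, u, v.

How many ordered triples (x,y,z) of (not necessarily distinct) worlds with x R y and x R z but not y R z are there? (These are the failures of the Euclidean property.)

21

Enumerating: (s,v,v), (t,s,s), (t,s,u), (t,u,s), (t,u,u), (t,u,v), (t,v,v), (v,s,s), (v,s,u), (v,s,w), (v,u,s), (v,u,u), … and 9 more.
Total: 21.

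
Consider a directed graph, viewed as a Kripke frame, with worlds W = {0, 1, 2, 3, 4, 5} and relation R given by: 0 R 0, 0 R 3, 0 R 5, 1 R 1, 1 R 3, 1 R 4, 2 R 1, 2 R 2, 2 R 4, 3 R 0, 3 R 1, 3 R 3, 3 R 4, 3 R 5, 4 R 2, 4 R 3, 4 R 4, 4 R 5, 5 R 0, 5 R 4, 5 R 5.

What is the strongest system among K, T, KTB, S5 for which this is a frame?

T

Reflexive (axiom T): yes — every world is R-related to itself.
Symmetric (axiom B): no — 1 R 4 but not 4 R 1.
Euclidean (axiom 5): no — 0 R 5 and 0 R 3, but not 5 R 3.
So F validates K, T; KTB would additionally require R to be symmetric. The strongest is T.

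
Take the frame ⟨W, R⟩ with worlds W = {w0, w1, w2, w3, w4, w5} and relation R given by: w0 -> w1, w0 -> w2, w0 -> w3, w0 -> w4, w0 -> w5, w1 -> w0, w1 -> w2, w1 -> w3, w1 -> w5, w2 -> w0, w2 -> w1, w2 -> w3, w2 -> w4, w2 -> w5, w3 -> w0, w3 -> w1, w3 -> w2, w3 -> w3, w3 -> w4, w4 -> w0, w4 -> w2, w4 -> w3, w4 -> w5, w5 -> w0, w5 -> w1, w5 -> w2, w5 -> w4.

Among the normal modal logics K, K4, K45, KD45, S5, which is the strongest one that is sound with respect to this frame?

Transitive (axiom 4): no — w1 R w0 and w0 R w4, but not w1 R w4.
Euclidean (axiom 5): no — w0 R w1 and w0 R w4, but not w1 R w4.
Serial (axiom D): yes — every world has a successor (e.g. w0 R w1).
Reflexive (axiom T): no — w0 is not related to itself.
So F validates K; K4 would additionally require R to be transitive. The strongest is K.

K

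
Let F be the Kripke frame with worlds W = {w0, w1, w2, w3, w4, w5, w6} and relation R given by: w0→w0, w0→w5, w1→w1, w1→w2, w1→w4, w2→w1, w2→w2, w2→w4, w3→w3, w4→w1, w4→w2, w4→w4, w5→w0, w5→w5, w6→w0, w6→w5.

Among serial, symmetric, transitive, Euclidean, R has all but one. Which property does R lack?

Serial: yes — every world has a successor (e.g. w0 R w0).
Symmetric: no — w6 R w0 but not w0 R w6.
Transitive: yes — every two-step R-path is closed by a direct edge.
Euclidean: yes — any two successors of a common world are R-related.
Only symmetric fails.

symmetric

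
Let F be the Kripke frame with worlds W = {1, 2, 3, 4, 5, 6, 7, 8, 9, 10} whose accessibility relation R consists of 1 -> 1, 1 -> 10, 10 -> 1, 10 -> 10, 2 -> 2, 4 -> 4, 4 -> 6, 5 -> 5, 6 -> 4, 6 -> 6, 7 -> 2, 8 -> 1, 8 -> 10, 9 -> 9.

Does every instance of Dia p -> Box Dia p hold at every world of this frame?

Yes

By correspondence theory, 5 is valid on a frame iff R is Euclidean.
Euclidean: yes — any two successors of a common world are R-related.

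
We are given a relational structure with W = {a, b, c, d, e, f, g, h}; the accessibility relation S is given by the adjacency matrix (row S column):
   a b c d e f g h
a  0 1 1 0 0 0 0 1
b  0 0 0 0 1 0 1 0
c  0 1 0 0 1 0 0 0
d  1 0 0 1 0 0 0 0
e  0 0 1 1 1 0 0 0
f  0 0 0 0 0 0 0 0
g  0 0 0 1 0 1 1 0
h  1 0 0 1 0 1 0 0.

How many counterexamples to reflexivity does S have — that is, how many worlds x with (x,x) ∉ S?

Enumerating: a, b, c, f, h.

5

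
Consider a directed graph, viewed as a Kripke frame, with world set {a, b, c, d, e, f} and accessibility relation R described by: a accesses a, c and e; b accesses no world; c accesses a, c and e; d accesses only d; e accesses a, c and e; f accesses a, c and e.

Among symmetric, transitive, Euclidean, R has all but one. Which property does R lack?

symmetric

Symmetric: no — f R a but not a R f.
Transitive: yes — every two-step R-path is closed by a direct edge.
Euclidean: yes — any two successors of a common world are R-related.
Only symmetric fails.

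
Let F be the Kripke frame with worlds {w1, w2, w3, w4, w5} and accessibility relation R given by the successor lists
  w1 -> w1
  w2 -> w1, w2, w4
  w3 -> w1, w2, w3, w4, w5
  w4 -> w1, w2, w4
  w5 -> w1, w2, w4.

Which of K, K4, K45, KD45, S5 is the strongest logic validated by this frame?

K4

Transitive (axiom 4): yes — every two-step R-path is closed by a direct edge.
Euclidean (axiom 5): no — w2 R w1 and w2 R w4, but not w1 R w4.
Serial (axiom D): yes — every world has a successor (e.g. w1 R w1).
Reflexive (axiom T): no — w5 is not related to itself.
So F validates K, K4; K45 would additionally require R to be Euclidean. The strongest is K4.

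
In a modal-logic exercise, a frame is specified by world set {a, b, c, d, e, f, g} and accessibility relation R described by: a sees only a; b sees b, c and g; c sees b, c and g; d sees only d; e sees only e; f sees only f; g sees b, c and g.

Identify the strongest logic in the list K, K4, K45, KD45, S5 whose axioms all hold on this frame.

Transitive (axiom 4): yes — every two-step R-path is closed by a direct edge.
Euclidean (axiom 5): yes — any two successors of a common world are R-related.
Serial (axiom D): yes — every world has a successor (e.g. a R a).
Reflexive (axiom T): yes — every world is R-related to itself.
So F validates K, K4, K45, KD45, S5. The strongest is S5.

S5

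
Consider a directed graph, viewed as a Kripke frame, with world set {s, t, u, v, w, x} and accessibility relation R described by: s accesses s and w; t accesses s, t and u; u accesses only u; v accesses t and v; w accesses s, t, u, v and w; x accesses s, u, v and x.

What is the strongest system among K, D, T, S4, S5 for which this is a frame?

T

Serial (axiom D): yes — every world has a successor (e.g. s R s).
Reflexive (axiom T): yes — every world is R-related to itself.
Transitive (axiom 4): no — s R w and w R t, but not s R t.
Euclidean (axiom 5): no — t R s and t R u, but not s R u.
So F validates K, D, T; S4 would additionally require R to be transitive. The strongest is T.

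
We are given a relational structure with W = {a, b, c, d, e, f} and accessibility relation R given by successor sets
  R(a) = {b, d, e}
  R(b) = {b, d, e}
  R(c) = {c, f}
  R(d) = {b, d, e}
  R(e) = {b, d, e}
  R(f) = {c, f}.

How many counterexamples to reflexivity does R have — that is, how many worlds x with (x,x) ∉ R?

1

Enumerating: a.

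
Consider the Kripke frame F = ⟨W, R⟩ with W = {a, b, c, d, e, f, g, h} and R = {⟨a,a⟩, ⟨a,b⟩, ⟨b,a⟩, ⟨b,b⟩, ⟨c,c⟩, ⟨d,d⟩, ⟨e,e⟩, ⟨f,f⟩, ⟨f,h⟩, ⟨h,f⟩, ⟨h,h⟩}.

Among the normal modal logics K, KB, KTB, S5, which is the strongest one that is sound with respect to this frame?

KB

Symmetric (axiom B): yes — every pair in R has its reverse in R.
Reflexive (axiom T): no — g is not related to itself.
Euclidean (axiom 5): yes — any two successors of a common world are R-related.
So F validates K, KB; KTB would additionally require R to be reflexive. The strongest is KB.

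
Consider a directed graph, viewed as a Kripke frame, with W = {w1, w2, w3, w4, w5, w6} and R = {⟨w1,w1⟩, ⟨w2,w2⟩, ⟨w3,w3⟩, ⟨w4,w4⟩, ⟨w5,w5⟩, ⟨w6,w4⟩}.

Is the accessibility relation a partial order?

No

Reflexive: no — w6 is not related to itself.
Transitive: yes — every two-step R-path is closed by a direct edge.
Antisymmetric: yes — no distinct pair is related both ways.
So R is not a partial order.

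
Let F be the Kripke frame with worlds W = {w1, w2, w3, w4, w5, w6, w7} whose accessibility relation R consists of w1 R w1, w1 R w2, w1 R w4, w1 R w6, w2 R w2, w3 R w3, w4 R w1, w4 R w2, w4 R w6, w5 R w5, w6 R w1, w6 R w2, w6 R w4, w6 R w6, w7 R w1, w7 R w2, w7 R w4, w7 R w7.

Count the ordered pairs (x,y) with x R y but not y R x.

6

Enumerating: (w1,w2), (w4,w2), (w6,w2), (w7,w1), (w7,w2), (w7,w4).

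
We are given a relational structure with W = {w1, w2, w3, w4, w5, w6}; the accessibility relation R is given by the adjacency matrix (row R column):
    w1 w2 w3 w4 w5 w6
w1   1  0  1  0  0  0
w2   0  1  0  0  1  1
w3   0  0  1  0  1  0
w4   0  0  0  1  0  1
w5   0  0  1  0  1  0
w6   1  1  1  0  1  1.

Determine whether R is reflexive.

Yes

Reflexive: yes — every world is R-related to itself.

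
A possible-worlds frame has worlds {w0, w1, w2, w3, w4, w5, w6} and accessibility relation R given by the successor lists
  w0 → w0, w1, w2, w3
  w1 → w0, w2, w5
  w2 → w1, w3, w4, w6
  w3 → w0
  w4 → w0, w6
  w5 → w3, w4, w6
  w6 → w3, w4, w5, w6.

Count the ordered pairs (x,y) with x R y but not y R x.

Enumerating: (w0,w2), (w1,w5), (w2,w3), (w2,w4), (w2,w6), (w4,w0), (w5,w3), (w5,w4), (w6,w3).

9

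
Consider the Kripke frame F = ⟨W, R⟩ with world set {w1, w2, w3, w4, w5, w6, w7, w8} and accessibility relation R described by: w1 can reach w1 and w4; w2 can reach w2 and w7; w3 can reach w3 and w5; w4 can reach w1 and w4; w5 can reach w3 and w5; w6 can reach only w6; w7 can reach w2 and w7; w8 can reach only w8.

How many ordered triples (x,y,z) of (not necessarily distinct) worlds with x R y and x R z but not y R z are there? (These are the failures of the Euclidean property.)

0

R is Euclidean; there are no such tuples.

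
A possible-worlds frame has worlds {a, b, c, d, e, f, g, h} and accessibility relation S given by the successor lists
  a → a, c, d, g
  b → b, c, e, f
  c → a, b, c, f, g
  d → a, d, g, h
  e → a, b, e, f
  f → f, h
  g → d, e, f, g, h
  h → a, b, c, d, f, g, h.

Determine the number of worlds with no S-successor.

0

S is serial; there are no such worlds.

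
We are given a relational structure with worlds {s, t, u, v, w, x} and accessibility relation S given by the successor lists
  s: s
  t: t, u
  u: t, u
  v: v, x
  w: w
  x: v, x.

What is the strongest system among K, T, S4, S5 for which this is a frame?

S5

Reflexive (axiom T): yes — every world is S-related to itself.
Transitive (axiom 4): yes — every two-step S-path is closed by a direct edge.
Euclidean (axiom 5): yes — any two successors of a common world are S-related.
So F validates K, T, S4, S5. The strongest is S5.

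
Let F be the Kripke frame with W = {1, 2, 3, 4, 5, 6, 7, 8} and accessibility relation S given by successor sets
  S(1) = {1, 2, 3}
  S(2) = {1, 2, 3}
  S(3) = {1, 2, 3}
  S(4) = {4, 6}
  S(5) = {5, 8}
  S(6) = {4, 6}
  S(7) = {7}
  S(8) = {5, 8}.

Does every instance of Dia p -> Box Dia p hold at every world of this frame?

Axiom 5 corresponds to the accessibility relation being Euclidean.
Euclidean: yes — any two successors of a common world are S-related.

Yes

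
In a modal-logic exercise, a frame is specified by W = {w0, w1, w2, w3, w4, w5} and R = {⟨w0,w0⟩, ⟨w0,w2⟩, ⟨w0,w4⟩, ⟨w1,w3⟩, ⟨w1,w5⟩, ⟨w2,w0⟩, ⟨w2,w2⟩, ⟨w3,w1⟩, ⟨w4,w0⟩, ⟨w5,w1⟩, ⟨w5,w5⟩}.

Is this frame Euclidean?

Euclidean: no — w0 R w2 and w0 R w4, but not w2 R w4.

No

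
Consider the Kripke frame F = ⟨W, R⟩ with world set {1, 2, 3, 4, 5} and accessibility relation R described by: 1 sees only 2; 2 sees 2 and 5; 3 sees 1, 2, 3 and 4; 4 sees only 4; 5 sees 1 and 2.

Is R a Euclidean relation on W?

Euclidean: no — 3 R 1 and 3 R 4, but not 1 R 4.

No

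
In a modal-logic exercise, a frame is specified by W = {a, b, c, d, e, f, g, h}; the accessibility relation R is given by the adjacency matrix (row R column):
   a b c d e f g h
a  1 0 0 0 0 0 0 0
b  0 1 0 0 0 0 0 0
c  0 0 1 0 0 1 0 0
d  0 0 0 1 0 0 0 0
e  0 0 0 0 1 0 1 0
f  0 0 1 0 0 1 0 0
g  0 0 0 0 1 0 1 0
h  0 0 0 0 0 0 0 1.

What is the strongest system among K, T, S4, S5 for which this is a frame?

S5

Reflexive (axiom T): yes — every world is R-related to itself.
Transitive (axiom 4): yes — every two-step R-path is closed by a direct edge.
Euclidean (axiom 5): yes — any two successors of a common world are R-related.
So F validates K, T, S4, S5. The strongest is S5.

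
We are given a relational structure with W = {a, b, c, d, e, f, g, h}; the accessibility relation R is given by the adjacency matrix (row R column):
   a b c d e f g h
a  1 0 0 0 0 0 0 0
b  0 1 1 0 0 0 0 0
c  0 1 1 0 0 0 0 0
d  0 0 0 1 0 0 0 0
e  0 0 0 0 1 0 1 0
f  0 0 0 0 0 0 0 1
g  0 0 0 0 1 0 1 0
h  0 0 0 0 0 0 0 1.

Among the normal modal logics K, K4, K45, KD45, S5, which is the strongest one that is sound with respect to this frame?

KD45

Transitive (axiom 4): yes — every two-step R-path is closed by a direct edge.
Euclidean (axiom 5): yes — any two successors of a common world are R-related.
Serial (axiom D): yes — every world has a successor (e.g. a R a).
Reflexive (axiom T): no — f is not related to itself.
So F validates K, K4, K45, KD45; S5 would additionally require R to be reflexive. The strongest is KD45.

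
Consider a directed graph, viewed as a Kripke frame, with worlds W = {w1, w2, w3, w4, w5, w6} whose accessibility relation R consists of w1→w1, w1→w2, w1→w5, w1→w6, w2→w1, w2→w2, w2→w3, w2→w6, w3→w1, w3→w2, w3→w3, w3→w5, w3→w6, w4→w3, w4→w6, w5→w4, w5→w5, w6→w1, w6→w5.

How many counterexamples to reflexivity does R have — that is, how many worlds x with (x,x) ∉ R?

2

Enumerating: w4, w6.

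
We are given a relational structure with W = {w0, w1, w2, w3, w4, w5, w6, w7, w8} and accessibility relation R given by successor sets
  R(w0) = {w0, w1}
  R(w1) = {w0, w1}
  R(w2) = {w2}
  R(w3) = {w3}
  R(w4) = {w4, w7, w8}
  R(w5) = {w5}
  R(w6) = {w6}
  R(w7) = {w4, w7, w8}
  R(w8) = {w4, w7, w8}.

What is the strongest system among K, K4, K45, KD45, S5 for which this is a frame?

Transitive (axiom 4): yes — every two-step R-path is closed by a direct edge.
Euclidean (axiom 5): yes — any two successors of a common world are R-related.
Serial (axiom D): yes — every world has a successor (e.g. w0 R w0).
Reflexive (axiom T): yes — every world is R-related to itself.
So F validates K, K4, K45, KD45, S5. The strongest is S5.

S5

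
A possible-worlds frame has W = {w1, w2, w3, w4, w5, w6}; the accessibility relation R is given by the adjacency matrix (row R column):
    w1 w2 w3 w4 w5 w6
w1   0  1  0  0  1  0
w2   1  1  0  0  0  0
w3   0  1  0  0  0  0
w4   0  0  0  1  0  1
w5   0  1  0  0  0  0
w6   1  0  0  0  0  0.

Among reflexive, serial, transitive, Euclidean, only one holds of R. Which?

Reflexive: no — w1 is not related to itself.
Serial: yes — every world has a successor (e.g. w1 R w2).
Transitive: no — w2 R w1 and w1 R w5, but not w2 R w5.
Euclidean: no — w1 R w2 and w1 R w5, but not w2 R w5.
Only serial holds.

serial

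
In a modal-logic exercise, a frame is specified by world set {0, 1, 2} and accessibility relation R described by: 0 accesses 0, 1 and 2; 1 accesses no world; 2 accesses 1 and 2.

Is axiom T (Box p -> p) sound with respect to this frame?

No

Axiom T corresponds to the accessibility relation being reflexive.
Reflexive: no — 1 is not related to itself.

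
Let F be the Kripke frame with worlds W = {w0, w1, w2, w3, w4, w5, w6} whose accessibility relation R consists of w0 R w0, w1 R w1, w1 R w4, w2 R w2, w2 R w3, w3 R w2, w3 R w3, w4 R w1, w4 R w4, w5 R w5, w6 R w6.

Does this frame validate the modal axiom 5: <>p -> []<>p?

By correspondence theory, 5 is valid on a frame iff R is Euclidean.
Euclidean: yes — any two successors of a common world are R-related.

Yes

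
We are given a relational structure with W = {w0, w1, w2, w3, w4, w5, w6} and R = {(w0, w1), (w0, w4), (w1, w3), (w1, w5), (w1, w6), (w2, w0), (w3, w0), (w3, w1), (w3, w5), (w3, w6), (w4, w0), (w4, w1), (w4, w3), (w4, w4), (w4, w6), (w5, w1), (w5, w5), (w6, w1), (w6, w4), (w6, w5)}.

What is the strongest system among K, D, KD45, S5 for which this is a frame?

Serial (axiom D): yes — every world has a successor (e.g. w0 R w1).
Euclidean (axiom 5): no — w0 R w1 and w0 R w4, but not w1 R w4.
Transitive (axiom 4): no — w0 R w1 and w1 R w3, but not w0 R w3.
Reflexive (axiom T): no — w0 is not related to itself.
So F validates K, D; KD45 would additionally require R to be Euclidean and transitive. The strongest is D.

D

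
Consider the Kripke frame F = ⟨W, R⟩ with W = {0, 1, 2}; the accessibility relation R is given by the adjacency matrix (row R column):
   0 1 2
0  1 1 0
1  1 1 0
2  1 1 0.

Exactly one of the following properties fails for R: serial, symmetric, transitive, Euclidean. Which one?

symmetric

Serial: yes — every world has a successor (e.g. 0 R 0).
Symmetric: no — 2 R 0 but not 0 R 2.
Transitive: yes — every two-step R-path is closed by a direct edge.
Euclidean: yes — any two successors of a common world are R-related.
Only symmetric fails.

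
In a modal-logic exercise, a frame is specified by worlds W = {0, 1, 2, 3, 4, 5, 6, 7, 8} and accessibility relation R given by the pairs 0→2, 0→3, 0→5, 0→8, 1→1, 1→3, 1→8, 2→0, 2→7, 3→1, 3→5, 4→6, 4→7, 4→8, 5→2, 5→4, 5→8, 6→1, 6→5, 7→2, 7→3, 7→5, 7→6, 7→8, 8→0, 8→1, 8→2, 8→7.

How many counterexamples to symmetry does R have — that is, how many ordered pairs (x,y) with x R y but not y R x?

15

Enumerating: (0,3), (0,5), (3,5), (4,6), (4,7), (4,8), (5,2), (5,4), (5,8), (6,1), (6,5), (7,3), (7,5), (7,6), (8,2).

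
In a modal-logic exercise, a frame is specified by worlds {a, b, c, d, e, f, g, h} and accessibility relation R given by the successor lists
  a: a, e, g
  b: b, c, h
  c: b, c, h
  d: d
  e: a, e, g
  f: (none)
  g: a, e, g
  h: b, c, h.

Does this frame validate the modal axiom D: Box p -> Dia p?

No

The schema D characterises exactly the serial frames.
Serial: no — f has no R-successor.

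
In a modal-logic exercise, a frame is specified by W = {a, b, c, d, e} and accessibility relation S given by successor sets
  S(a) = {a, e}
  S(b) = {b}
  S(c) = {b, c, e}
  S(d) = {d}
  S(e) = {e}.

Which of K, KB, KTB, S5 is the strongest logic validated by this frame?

K

Symmetric (axiom B): no — a S e but not e S a.
Reflexive (axiom T): yes — every world is S-related to itself.
Euclidean (axiom 5): no — c S b and c S e, but not b S e.
So F validates K; KB would additionally require S to be symmetric. The strongest is K.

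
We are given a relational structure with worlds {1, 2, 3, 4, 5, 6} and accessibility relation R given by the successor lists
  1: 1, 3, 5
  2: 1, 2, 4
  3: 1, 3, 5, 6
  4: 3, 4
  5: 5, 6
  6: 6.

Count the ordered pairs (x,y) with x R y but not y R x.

Enumerating: (1,5), (2,1), (2,4), (3,5), (3,6), (4,3), (5,6).

7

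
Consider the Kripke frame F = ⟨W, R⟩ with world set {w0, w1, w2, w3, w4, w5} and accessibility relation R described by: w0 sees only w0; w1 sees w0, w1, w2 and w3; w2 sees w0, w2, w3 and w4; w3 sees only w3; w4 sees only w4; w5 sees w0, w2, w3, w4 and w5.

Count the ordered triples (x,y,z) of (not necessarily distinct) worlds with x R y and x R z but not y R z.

29

Enumerating: (w1,w0,w1), (w1,w0,w2), (w1,w0,w3), (w1,w2,w1), (w1,w3,w0), (w1,w3,w1), (w1,w3,w2), (w2,w0,w2), (w2,w0,w3), (w2,w0,w4), (w2,w3,w0), (w2,w3,w2), … and 17 more.
Total: 29.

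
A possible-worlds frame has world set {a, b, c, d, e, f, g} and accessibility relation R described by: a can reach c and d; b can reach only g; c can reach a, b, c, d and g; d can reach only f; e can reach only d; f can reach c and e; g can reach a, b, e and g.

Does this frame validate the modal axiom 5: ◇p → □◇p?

Axiom 5 corresponds to the accessibility relation being Euclidean.
Euclidean: no — a R d and a R c, but not d R c.

No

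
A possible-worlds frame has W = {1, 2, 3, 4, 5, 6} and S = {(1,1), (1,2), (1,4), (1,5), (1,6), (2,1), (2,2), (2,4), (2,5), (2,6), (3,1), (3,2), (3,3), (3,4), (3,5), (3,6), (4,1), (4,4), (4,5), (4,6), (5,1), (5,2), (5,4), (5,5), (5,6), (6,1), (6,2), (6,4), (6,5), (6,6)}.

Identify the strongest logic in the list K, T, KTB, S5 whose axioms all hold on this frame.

T

Reflexive (axiom T): yes — every world is S-related to itself.
Symmetric (axiom B): no — 2 S 4 but not 4 S 2.
Euclidean (axiom 5): no — 1 S 4 and 1 S 2, but not 4 S 2.
So F validates K, T; KTB would additionally require S to be symmetric. The strongest is T.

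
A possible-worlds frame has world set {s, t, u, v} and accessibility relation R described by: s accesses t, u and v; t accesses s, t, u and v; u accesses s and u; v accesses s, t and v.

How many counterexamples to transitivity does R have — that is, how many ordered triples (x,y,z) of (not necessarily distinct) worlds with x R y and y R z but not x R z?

Enumerating: (s,t,s), (s,u,s), (s,v,s), (u,s,t), (u,s,v), (v,s,u), (v,t,u).

7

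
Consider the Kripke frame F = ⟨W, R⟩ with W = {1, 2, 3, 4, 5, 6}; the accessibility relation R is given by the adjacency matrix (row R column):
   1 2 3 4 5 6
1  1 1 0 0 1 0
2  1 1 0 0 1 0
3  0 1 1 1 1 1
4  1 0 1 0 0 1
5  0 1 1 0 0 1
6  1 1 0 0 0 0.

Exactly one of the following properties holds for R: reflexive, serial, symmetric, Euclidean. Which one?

Reflexive: no — 4 is not related to itself.
Serial: yes — every world has a successor (e.g. 1 R 1).
Symmetric: no — 1 R 5 but not 5 R 1.
Euclidean: no — 2 R 5 and 2 R 1, but not 5 R 1.
Only serial holds.

serial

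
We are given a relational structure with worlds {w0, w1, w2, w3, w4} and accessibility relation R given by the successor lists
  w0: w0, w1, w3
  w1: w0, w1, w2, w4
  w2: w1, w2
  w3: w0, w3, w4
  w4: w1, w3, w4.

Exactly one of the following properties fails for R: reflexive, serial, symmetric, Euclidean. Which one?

Euclidean

Reflexive: yes — every world is R-related to itself.
Serial: yes — every world has a successor (e.g. w0 R w0).
Symmetric: yes — every pair in R has its reverse in R.
Euclidean: no — w0 R w1 and w0 R w3, but not w1 R w3.
Only Euclidean fails.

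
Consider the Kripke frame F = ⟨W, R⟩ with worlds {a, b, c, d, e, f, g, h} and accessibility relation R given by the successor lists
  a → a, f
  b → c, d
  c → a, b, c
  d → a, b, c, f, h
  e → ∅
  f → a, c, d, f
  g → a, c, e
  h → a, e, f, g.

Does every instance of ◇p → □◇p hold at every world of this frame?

No

The schema 5 characterises exactly the Euclidean frames.
Euclidean: no — b R c and b R d, but not c R d.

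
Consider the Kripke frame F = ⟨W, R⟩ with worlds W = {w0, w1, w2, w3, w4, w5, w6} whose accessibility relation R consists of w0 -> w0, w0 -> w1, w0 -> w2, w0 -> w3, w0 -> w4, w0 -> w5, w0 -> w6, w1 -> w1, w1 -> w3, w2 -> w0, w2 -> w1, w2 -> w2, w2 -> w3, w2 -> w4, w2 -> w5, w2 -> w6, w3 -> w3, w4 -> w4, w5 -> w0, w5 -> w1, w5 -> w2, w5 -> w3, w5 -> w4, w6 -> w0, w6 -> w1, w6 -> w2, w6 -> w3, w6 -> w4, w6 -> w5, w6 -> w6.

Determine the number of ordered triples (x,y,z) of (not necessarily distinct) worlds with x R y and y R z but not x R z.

4

Enumerating: (w5,w0,w5), (w5,w0,w6), (w5,w2,w5), (w5,w2,w6).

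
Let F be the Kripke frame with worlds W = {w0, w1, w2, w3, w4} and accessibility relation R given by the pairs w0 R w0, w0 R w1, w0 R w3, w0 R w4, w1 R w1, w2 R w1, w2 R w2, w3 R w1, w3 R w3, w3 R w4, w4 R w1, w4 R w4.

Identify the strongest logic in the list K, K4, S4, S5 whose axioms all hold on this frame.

Transitive (axiom 4): yes — every two-step R-path is closed by a direct edge.
Reflexive (axiom T): yes — every world is R-related to itself.
Euclidean (axiom 5): no — w0 R w1 and w0 R w3, but not w1 R w3.
So F validates K, K4, S4; S5 would additionally require R to be Euclidean. The strongest is S4.

S4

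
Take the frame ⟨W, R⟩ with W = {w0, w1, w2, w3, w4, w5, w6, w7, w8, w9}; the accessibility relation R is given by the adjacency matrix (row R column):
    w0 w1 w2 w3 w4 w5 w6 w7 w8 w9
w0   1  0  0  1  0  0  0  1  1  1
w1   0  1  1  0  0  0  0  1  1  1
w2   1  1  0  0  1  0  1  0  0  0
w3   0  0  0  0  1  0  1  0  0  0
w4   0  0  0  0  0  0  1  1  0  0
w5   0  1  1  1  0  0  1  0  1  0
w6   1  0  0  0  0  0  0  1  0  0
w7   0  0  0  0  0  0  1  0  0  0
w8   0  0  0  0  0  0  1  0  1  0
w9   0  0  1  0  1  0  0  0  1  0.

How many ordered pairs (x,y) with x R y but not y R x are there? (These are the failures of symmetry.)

24

Enumerating: (w0,w3), (w0,w7), (w0,w8), (w0,w9), (w1,w7), (w1,w8), (w1,w9), (w2,w0), (w2,w4), (w2,w6), (w3,w4), (w3,w6), … and 12 more.
Total: 24.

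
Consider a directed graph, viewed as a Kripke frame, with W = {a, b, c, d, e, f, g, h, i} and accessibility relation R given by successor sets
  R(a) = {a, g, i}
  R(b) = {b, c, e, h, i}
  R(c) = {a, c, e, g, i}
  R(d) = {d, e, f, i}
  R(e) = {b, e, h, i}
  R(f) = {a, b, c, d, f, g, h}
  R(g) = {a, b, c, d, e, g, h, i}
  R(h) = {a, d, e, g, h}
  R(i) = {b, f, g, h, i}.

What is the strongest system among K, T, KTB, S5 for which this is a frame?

Reflexive (axiom T): yes — every world is R-related to itself.
Symmetric (axiom B): no — a R i but not i R a.
Euclidean (axiom 5): no — b R c and b R h, but not c R h.
So F validates K, T; KTB would additionally require R to be symmetric. The strongest is T.

T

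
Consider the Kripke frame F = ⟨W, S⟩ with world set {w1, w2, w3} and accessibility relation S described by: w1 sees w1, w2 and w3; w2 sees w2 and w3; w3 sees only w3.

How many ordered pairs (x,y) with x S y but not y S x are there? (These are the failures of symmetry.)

Enumerating: (w1,w2), (w1,w3), (w2,w3).

3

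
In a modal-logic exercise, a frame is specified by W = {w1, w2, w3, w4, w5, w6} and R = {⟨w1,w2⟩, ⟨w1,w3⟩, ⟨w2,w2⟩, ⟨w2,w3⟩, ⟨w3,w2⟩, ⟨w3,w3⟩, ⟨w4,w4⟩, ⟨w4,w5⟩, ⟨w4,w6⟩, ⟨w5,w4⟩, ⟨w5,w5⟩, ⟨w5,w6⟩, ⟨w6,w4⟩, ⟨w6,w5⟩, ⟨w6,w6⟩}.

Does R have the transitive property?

Transitive: yes — every two-step R-path is closed by a direct edge.

Yes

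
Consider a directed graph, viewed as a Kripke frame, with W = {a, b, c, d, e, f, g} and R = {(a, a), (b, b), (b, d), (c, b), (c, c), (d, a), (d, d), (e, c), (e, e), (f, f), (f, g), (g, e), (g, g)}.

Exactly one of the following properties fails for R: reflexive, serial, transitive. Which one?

Reflexive: yes — every world is R-related to itself.
Serial: yes — every world has a successor (e.g. a R a).
Transitive: no — b R d and d R a, but not b R a.
Only transitive fails.

transitive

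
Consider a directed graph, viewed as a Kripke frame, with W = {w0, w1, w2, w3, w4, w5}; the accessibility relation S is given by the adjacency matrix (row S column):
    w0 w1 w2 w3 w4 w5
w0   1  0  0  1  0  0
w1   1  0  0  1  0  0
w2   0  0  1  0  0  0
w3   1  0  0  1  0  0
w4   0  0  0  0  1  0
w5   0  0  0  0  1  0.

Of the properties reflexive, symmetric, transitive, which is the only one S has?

Reflexive: no — w1 is not related to itself.
Symmetric: no — w1 S w0 but not w0 S w1.
Transitive: yes — every two-step S-path is closed by a direct edge.
Only transitive holds.

transitive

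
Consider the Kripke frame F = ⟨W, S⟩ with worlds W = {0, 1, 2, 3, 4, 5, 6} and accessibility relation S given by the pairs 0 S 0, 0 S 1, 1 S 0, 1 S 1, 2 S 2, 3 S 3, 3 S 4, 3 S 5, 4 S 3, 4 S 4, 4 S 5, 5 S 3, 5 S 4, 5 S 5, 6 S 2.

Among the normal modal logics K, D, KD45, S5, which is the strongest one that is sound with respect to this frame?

KD45

Serial (axiom D): yes — every world has a successor (e.g. 0 S 0).
Euclidean (axiom 5): yes — any two successors of a common world are S-related.
Transitive (axiom 4): yes — every two-step S-path is closed by a direct edge.
Reflexive (axiom T): no — 6 is not related to itself.
So F validates K, D, KD45; S5 would additionally require S to be reflexive. The strongest is KD45.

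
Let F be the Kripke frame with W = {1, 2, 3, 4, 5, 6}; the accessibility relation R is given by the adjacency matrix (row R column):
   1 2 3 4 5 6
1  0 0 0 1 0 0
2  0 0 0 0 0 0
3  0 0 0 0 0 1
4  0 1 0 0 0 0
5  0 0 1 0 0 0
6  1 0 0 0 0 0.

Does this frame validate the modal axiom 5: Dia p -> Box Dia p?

The schema 5 characterises exactly the Euclidean frames.
Euclidean: no — 1 R 4 and 1 R 4, but not 4 R 4.

No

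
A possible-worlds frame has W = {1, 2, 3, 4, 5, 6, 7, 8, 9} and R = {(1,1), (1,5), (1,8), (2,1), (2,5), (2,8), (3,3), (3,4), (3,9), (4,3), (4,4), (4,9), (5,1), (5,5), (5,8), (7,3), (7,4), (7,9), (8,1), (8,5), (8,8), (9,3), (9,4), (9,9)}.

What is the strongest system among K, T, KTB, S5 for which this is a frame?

Reflexive (axiom T): no — 2 is not related to itself.
Symmetric (axiom B): no — 2 R 1 but not 1 R 2.
Euclidean (axiom 5): yes — any two successors of a common world are R-related.
So F validates K; T would additionally require R to be reflexive. The strongest is K.

K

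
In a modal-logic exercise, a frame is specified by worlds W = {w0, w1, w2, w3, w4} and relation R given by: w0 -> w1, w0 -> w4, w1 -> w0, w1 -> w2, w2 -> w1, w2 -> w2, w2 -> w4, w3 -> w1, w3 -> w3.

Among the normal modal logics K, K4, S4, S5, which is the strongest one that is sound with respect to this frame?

Transitive (axiom 4): no — w0 R w1 and w1 R w2, but not w0 R w2.
Reflexive (axiom T): no — w0 is not related to itself.
Euclidean (axiom 5): no — w0 R w1 and w0 R w4, but not w1 R w4.
So F validates K; K4 would additionally require R to be transitive. The strongest is K.

K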